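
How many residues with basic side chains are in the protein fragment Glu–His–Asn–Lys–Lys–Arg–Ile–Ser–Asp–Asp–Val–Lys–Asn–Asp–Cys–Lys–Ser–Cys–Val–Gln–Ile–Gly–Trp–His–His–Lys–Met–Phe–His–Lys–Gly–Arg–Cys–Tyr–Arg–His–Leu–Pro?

The basic amino acids are Lys (K), Arg (R), and His (H).
Matching residues: His2, Lys4, Lys5, Arg6, Lys12, Lys16, His24, His25, Lys26, His29, Lys30, Arg32, Arg35, His36.

14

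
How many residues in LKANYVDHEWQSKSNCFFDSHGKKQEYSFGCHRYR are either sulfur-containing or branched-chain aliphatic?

4

Sulfur-containing: C, M. Branched-chain aliphatic: I, L, V.
Sulfur-containing residues here: C16, C31 (2).
Branched-chain aliphatic residues here: L1, V6 (2).
The two groups share no amino acid, so total = 2 + 2 = 4.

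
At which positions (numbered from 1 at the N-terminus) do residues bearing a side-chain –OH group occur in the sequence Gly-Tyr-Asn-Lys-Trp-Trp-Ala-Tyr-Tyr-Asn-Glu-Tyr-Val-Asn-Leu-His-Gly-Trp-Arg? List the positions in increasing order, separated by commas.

2, 8, 9, 12

Serine (S), threonine (T), and tyrosine (Y) each carry a hydroxyl group on the side chain.
Matching residues: Tyr2, Tyr8, Tyr9, Tyr12.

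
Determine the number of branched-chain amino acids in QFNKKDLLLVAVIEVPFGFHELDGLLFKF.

The BCAAs are Val, Leu, and Ile — aliphatic side chains with a branch point.
Matching residues: L7, L8, L9, V10, V12, I13, V15, L22, L25, L26.

10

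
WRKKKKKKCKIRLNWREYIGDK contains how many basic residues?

K, R, and H are the three residues with basic side chains (ε-amine, guanidinium, and imidazole respectively).
Matching residues: R2, K3, K4, K5, K6, K7, K8, K10, R12, R16, K22.

11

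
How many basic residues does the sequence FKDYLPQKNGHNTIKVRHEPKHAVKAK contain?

K, R, and H are the three residues with basic side chains (ε-amine, guanidinium, and imidazole respectively).
Matching residues: K2, K8, H11, K15, R17, H18, K21, H22, K25, K27.

10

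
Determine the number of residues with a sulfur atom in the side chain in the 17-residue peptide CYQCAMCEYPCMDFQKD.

6

Cysteine (C, thiol) and methionine (M, thioether) are the two sulfur-containing amino acids.
Matching residues: C1, C4, M6, C7, C11, M12.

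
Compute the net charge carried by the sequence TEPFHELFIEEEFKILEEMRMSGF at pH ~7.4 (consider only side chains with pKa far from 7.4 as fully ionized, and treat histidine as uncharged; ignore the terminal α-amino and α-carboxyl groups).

Near pH 7.4, K and R contribute +1 each, D and E contribute −1 each, and every other side chain (His included, as stated) is uncharged.
Positive (K, R): K14, R20 → +2.
Negative (D, E): E2, E6, E10, E11, E12, E17, E18 → −7.
Net charge = (+2) + (−7) = −5.

-5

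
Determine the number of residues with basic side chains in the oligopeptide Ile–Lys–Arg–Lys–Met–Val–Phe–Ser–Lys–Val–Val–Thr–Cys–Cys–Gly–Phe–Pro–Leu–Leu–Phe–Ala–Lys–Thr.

The basic amino acids are Lys (K), Arg (R), and His (H).
Matching residues: Lys2, Arg3, Lys4, Lys9, Lys22.

5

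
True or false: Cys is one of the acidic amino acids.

False

Only D (aspartate) and E (glutamate) carry a side-chain carboxylic acid.
Cysteine is not in this group.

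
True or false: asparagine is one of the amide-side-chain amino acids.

True

Asparagine (N) and glutamine (Q) have uncharged amide side chains.
Asparagine is in this group.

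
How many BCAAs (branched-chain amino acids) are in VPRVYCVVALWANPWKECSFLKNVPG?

V, L, and I make up the branched-chain aliphatic group.
Matching residues: V1, V4, V7, V8, L10, L21, V24.

7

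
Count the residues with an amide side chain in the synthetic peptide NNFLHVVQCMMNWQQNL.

The amide-side-chain residues are Asn (N) and Gln (Q).
Matching residues: N1, N2, Q8, N12, Q14, Q15, N16.

7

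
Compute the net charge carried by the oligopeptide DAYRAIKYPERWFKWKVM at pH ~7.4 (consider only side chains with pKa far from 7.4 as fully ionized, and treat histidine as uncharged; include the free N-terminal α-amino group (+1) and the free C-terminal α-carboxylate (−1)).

Near pH 7.4, K and R contribute +1 each, D and E contribute −1 each, and every other side chain (His included, as stated) is uncharged.
Positive (K, R): R4, K7, R11, K14, K16 → +5.
Negative (D, E): D1, E10 → −2.
The N-terminus (+1) and C-terminus (−1) cancel.
Net charge = (+5) + (−2) = +3.

+3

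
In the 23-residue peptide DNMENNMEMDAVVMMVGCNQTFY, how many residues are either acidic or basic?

4

Acidic: D, E. Basic: H, K, R.
Acidic residues here: D1, E4, E8, D10 (4).
Basic residues here: none (0).
The two groups share no amino acid, so total = 4 + 0 = 4.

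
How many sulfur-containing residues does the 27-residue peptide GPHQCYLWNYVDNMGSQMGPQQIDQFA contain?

The sulfur-bearing residues are cysteine (–SH) and methionine (–S–CH₃).
Matching residues: C5, M14, M18.

3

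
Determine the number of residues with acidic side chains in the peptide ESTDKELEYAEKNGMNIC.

5

Only D (aspartate) and E (glutamate) carry a side-chain carboxylic acid.
Matching residues: E1, D4, E6, E8, E11.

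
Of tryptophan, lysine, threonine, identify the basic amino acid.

lysine

The basic amino acids are Lys (K), Arg (R), and His (H).
Of the listed options, only lysine belongs to this group.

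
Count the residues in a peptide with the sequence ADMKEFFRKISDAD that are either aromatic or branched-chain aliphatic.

Aromatic: F, W, Y. Branched-chain aliphatic: I, L, V.
Aromatic residues here: F6, F7 (2).
Branched-chain aliphatic residues here: I10 (1).
The two groups share no amino acid, so total = 2 + 1 = 3.

3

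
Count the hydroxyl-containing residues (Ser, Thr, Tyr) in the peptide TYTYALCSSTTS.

9

Matching residues: T1, Y2, T3, Y4, S8, S9, T10, T11, S12.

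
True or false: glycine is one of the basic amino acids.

False

The basic amino acids are Lys (K), Arg (R), and His (H).
Glycine is not in this group.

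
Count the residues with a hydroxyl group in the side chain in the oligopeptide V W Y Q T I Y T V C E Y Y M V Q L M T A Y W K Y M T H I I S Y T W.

Serine (S), threonine (T), and tyrosine (Y) each carry a hydroxyl group on the side chain.
Matching residues: Y3, T5, Y7, T8, Y12, Y13, T19, Y21, Y24, T26, S30, Y31, T32.

13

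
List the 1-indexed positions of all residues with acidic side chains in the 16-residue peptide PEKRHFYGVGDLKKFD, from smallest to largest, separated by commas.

2, 11, 16

The acidic residues are Asp (D) and Glu (E), whose side chains end in a carboxylate group.
Matching residues: E2, D11, D16.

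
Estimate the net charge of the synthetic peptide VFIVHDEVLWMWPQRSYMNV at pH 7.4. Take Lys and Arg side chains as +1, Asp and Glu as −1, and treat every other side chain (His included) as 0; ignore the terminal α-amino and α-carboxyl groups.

Positive (K, R): R15 → +1.
Negative (D, E): D6, E7 → −2.
Net charge = (+1) + (−2) = −1.

-1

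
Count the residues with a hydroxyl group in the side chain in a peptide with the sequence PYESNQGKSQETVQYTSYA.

S, T, and Y are the three residues with a side-chain hydroxyl.
Matching residues: Y2, S4, S9, T12, Y15, T16, S17, Y18.

8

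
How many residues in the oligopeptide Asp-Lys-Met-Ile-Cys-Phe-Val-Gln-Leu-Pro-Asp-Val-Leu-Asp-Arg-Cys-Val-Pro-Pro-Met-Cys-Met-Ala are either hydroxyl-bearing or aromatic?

1

Hydroxyl-bearing: S, T, Y. Aromatic: F, W, Y.
Hydroxyl-bearing residues here: none (0).
Aromatic residues here: Phe6 (1).
(Y belongs to both groups, but none appear in this sequence.) Total = 0 + 1 = 1.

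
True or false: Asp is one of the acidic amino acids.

True

Aspartate (D) and glutamate (E) have carboxylic-acid side chains and are the acidic amino acids.
Aspartate is in this group.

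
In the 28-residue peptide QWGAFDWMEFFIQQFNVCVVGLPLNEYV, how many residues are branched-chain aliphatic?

7

The BCAAs are Val, Leu, and Ile — aliphatic side chains with a branch point.
Matching residues: I12, V17, V19, V20, L22, L24, V28.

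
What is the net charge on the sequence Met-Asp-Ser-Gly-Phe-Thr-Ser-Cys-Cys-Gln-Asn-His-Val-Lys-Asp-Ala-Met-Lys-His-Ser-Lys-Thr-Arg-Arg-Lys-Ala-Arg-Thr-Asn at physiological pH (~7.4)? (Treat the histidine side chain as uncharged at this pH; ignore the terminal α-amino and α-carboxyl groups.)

+5

At pH ~7.4 the Lys and Arg side chains are protonated (+1), the Asp and Glu side chains are deprotonated (−1), and with His taken as neutral all other side chains carry no charge.
Positive (K, R): Lys14, Lys18, Lys21, Arg23, Arg24, Lys25, Arg27 → +7.
Negative (D, E): Asp2, Asp15 → −2.
Net charge = (+7) + (−2) = +5.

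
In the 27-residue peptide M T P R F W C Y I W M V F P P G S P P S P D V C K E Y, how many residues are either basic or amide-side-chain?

Basic: H, K, R. Amide-side-chain: N, Q.
Basic residues here: R4, K25 (2).
Amide-side-chain residues here: none (0).
The two groups share no amino acid, so total = 2 + 0 = 2.

2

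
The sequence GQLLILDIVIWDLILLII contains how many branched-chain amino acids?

Valine (V), leucine (L), and isoleucine (I) are the branched-chain amino acids.
Matching residues: L3, L4, I5, L6, I8, V9, I10, L13, I14, L15, L16, I17, I18.

13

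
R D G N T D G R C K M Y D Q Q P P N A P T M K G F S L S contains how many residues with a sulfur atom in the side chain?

3

Cysteine (C, thiol) and methionine (M, thioether) are the two sulfur-containing amino acids.
Matching residues: C9, M11, M22.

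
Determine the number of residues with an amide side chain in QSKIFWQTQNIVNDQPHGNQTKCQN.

10

Asparagine (N) and glutamine (Q) have uncharged amide side chains.
Matching residues: Q1, Q7, Q9, N10, N13, Q15, N19, Q20, Q24, N25.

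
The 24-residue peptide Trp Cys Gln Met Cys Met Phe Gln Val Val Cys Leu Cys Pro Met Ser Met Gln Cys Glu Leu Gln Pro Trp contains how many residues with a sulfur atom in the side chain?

Cysteine (C, thiol) and methionine (M, thioether) are the two sulfur-containing amino acids.
Matching residues: Cys2, Met4, Cys5, Met6, Cys11, Cys13, Met15, Met17, Cys19.

9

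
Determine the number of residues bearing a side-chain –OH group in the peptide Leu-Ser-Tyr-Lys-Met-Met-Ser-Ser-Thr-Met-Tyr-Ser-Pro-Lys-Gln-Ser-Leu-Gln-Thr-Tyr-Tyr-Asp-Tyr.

The –OH-bearing residues are Ser, Thr (aliphatic alcohols), and Tyr (phenol).
Matching residues: Ser2, Tyr3, Ser7, Ser8, Thr9, Tyr11, Ser12, Ser16, Thr19, Tyr20, Tyr21, Tyr23.

12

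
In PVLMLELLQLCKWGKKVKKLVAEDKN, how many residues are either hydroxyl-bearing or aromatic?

Hydroxyl-bearing: S, T, Y. Aromatic: F, W, Y.
Hydroxyl-bearing residues here: none (0).
Aromatic residues here: W13 (1).
(Y belongs to both groups, but none appear in this sequence.) Total = 0 + 1 = 1.

1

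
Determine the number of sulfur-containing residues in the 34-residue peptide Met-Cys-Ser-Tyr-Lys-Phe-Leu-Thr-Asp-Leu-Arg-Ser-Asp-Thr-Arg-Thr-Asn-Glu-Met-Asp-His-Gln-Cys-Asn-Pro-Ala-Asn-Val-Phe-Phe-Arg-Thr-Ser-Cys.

Cysteine (C, thiol) and methionine (M, thioether) are the two sulfur-containing amino acids.
Matching residues: Met1, Cys2, Met19, Cys23, Cys34.

5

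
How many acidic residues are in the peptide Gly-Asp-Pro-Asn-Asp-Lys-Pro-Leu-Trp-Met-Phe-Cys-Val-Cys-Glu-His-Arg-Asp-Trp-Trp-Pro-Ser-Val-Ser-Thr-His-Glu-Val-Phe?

5

The acidic residues are Asp (D) and Glu (E), whose side chains end in a carboxylate group.
Matching residues: Asp2, Asp5, Glu15, Asp18, Glu27.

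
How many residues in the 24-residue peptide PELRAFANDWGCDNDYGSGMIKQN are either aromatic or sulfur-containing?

Aromatic: F, W, Y. Sulfur-containing: C, M.
Aromatic residues here: F6, W10, Y16 (3).
Sulfur-containing residues here: C12, M20 (2).
The two groups share no amino acid, so total = 3 + 2 = 5.

5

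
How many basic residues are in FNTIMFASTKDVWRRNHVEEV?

4

The basic amino acids are Lys (K), Arg (R), and His (H).
Matching residues: K10, R14, R15, H17.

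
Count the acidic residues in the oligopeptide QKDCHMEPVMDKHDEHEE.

7

Aspartate (D) and glutamate (E) have carboxylic-acid side chains and are the acidic amino acids.
Matching residues: D3, E7, D11, D14, E15, E17, E18.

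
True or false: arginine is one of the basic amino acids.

The basic amino acids are Lys (K), Arg (R), and His (H).
Arginine is in this group.

True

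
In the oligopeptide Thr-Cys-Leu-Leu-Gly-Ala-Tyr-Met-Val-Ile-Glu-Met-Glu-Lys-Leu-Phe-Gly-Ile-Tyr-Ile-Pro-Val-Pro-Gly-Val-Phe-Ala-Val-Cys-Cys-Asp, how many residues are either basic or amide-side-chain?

Basic: H, K, R. Amide-side-chain: N, Q.
Basic residues here: Lys14 (1).
Amide-side-chain residues here: none (0).
The two groups share no amino acid, so total = 1 + 0 = 1.

1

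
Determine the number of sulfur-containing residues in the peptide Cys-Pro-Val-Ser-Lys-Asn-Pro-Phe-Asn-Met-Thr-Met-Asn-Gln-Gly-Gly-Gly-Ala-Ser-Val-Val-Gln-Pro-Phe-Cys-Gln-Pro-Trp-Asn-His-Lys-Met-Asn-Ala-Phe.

5

Only Cys (C) and Met (M) have a sulfur atom in the side chain.
Matching residues: Cys1, Met10, Met12, Cys25, Met32.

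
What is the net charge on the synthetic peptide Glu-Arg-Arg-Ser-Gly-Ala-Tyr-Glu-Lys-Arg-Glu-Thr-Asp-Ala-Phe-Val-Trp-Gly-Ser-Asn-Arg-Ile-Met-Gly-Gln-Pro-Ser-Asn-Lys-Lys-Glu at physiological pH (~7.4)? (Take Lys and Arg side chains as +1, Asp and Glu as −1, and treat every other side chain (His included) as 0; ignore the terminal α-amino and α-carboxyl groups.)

Positive (K, R): Arg2, Arg3, Lys9, Arg10, Arg21, Lys29, Lys30 → +7.
Negative (D, E): Glu1, Glu8, Glu11, Asp13, Glu31 → −5.
Net charge = (+7) + (−5) = +2.

+2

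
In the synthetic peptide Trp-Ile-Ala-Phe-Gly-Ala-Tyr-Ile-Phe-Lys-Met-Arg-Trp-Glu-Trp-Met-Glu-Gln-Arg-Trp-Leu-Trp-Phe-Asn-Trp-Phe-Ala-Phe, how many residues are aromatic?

The aromatic amino acids are Phe (F, benzyl), Trp (W, indole), and Tyr (Y, phenol).
Matching residues: Trp1, Phe4, Tyr7, Phe9, Trp13, Trp15, Trp20, Trp22, Phe23, Trp25, Phe26, Phe28.

12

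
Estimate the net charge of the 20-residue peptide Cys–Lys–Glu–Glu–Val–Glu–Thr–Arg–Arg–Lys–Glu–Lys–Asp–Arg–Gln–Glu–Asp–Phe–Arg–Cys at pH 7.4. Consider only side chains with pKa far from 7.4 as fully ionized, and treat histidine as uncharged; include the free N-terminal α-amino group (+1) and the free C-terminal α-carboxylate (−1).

0

Near pH 7.4, K and R contribute +1 each, D and E contribute −1 each, and every other side chain (His included, as stated) is uncharged.
Positive (K, R): Lys2, Arg8, Arg9, Lys10, Lys12, Arg14, Arg19 → +7.
Negative (D, E): Glu3, Glu4, Glu6, Glu11, Asp13, Glu16, Asp17 → −7.
The N-terminus (+1) and C-terminus (−1) cancel.
Net charge = (+7) + (−7) = 0.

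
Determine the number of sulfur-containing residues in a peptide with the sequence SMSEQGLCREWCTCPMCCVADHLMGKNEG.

The sulfur-bearing residues are cysteine (–SH) and methionine (–S–CH₃).
Matching residues: M2, C8, C12, C14, M16, C17, C18, M24.

8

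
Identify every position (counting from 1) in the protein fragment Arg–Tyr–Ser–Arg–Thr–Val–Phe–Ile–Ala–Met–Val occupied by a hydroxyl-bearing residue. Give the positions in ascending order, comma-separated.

Serine (S), threonine (T), and tyrosine (Y) each carry a hydroxyl group on the side chain.
Matching residues: Tyr2, Ser3, Thr5.

2, 3, 5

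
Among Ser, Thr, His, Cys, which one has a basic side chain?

K, R, and H are the three residues with basic side chains (ε-amine, guanidinium, and imidazole respectively).
Of the listed options, only His belongs to this group.

His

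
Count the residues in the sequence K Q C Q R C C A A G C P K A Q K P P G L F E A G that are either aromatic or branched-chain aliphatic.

2

Aromatic: F, W, Y. Branched-chain aliphatic: I, L, V.
Aromatic residues here: F21 (1).
Branched-chain aliphatic residues here: L20 (1).
The two groups share no amino acid, so total = 1 + 1 = 2.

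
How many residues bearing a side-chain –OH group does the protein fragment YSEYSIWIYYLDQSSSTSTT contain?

S, T, and Y are the three residues with a side-chain hydroxyl.
Matching residues: Y1, S2, Y4, S5, Y9, Y10, S14, S15, S16, T17, S18, T19, T20.

13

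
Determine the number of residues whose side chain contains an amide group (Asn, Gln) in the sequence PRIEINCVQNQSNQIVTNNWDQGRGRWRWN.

Matching residues: N6, Q9, N10, Q11, N13, Q14, N18, N19, Q22, N30.

10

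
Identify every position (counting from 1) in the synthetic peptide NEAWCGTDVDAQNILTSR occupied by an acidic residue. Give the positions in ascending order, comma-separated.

2, 8, 10

Matching residues: E2, D8, D10.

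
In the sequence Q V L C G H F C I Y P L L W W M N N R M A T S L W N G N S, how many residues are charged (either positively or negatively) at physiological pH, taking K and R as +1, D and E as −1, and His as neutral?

1

Charged side chains at pH ~7.4: K, R (positive); D, E (negative).
Matching residues: R19.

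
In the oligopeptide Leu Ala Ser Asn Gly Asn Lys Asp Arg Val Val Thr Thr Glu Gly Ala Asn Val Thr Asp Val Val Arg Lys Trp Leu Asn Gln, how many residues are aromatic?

The aromatic amino acids are Phe (F, benzyl), Trp (W, indole), and Tyr (Y, phenol).
Matching residues: Trp25.

1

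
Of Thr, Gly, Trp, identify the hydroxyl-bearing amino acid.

Thr

Serine (S), threonine (T), and tyrosine (Y) each carry a hydroxyl group on the side chain.
Of the listed options, only Thr belongs to this group.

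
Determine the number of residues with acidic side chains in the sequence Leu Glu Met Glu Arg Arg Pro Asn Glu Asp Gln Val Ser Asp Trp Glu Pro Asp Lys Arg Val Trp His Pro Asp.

Aspartate (D) and glutamate (E) have carboxylic-acid side chains and are the acidic amino acids.
Matching residues: Glu2, Glu4, Glu9, Asp10, Asp14, Glu16, Asp18, Asp25.

8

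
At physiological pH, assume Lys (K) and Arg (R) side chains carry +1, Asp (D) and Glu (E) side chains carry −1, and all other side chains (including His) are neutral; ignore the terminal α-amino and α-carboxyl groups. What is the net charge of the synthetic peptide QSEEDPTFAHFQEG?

-4

Positive (K, R): none → +0.
Negative (D, E): E3, E4, D5, E13 → −4.
Net charge = (+0) + (−4) = −4.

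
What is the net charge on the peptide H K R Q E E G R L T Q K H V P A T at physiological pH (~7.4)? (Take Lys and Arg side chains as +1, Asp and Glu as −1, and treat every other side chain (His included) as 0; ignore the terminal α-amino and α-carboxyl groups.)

Positive (K, R): K2, R3, R8, K12 → +4.
Negative (D, E): E5, E6 → −2.
Net charge = (+4) + (−2) = +2.

+2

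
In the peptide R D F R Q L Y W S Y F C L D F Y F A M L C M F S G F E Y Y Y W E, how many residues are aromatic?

The aromatic amino acids are Phe (F, benzyl), Trp (W, indole), and Tyr (Y, phenol).
Matching residues: F3, Y7, W8, Y10, F11, F15, Y16, F17, F23, F26, Y28, Y29, Y30, W31.

14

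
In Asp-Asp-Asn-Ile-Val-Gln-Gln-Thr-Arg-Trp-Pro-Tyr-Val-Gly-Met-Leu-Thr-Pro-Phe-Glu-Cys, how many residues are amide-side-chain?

3

The amide-side-chain residues are Asn (N) and Gln (Q).
Matching residues: Asn3, Gln6, Gln7.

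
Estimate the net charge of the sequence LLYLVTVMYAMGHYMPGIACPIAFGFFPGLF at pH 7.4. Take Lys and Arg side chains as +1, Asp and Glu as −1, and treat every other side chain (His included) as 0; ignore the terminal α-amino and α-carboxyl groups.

Positive (K, R): none → +0.
Negative (D, E): none → −0.
Net charge = (+0) + (−0) = 0.

0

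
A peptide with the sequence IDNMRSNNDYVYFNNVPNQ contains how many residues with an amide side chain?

7

The amide-side-chain residues are Asn (N) and Gln (Q).
Matching residues: N3, N7, N8, N14, N15, N18, Q19.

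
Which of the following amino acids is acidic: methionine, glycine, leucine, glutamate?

glutamate

The acidic residues are Asp (D) and Glu (E), whose side chains end in a carboxylate group.
Of the listed options, only glutamate belongs to this group.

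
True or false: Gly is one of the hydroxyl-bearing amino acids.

Serine (S), threonine (T), and tyrosine (Y) each carry a hydroxyl group on the side chain.
Glycine is not in this group.

False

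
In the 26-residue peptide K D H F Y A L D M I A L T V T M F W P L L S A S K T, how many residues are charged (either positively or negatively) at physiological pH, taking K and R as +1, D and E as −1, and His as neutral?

4

Charged side chains at pH ~7.4: K, R (positive); D, E (negative).
Matching residues: K1, D2, D8, K25.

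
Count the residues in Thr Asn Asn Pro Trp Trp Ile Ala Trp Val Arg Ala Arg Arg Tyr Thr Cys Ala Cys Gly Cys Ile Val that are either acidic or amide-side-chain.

2

Acidic: D, E. Amide-side-chain: N, Q.
Acidic residues here: none (0).
Amide-side-chain residues here: Asn2, Asn3 (2).
The two groups share no amino acid, so total = 0 + 2 = 2.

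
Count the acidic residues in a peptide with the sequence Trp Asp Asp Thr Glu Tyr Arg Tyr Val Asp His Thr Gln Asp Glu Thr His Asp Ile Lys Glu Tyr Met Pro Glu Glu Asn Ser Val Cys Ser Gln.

Aspartate (D) and glutamate (E) have carboxylic-acid side chains and are the acidic amino acids.
Matching residues: Asp2, Asp3, Glu5, Asp10, Asp14, Glu15, Asp18, Glu21, Glu25, Glu26.

10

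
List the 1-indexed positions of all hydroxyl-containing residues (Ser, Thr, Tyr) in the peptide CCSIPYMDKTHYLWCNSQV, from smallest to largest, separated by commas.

3, 6, 10, 12, 17

Matching residues: S3, Y6, T10, Y12, S17.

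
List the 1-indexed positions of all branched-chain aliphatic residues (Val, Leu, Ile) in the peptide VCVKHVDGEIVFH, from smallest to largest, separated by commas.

Matching residues: V1, V3, V6, I10, V11.

1, 3, 6, 10, 11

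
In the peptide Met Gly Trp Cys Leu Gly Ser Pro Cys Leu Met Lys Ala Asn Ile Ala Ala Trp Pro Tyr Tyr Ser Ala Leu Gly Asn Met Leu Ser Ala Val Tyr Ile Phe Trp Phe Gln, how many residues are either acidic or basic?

1

Acidic: D, E. Basic: H, K, R.
Acidic residues here: none (0).
Basic residues here: Lys12 (1).
The two groups share no amino acid, so total = 0 + 1 = 1.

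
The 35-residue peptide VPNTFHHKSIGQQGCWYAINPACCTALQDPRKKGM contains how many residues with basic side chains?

6

The basic amino acids are Lys (K), Arg (R), and His (H).
Matching residues: H6, H7, K8, R31, K32, K33.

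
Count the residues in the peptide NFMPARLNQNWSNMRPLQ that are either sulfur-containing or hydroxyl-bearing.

3

Sulfur-containing: C, M. Hydroxyl-bearing: S, T, Y.
Sulfur-containing residues here: M3, M14 (2).
Hydroxyl-bearing residues here: S12 (1).
The two groups share no amino acid, so total = 2 + 1 = 3.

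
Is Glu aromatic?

The aromatic amino acids are Phe (F, benzyl), Trp (W, indole), and Tyr (Y, phenol).
Glutamate is not in this group.

No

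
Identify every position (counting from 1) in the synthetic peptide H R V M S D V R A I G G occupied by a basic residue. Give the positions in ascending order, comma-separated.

Lysine (K), arginine (R), and histidine (H) have basic, nitrogen-containing side chains.
Matching residues: H1, R2, R8.

1, 2, 8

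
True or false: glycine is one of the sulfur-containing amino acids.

False

Cysteine (C, thiol) and methionine (M, thioether) are the two sulfur-containing amino acids.
Glycine is not in this group.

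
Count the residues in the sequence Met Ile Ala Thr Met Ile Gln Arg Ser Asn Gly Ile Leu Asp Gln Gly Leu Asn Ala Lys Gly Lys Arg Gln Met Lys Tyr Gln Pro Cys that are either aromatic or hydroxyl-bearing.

3

Aromatic: F, W, Y. Hydroxyl-bearing: S, T, Y.
Aromatic residues here: Tyr27 (1).
Hydroxyl-bearing residues here: Thr4, Ser9, Tyr27 (3).
Y is in both groups, so the 1 Y residue must not be double-counted.
Total = 1 + 3 − 1 = 3.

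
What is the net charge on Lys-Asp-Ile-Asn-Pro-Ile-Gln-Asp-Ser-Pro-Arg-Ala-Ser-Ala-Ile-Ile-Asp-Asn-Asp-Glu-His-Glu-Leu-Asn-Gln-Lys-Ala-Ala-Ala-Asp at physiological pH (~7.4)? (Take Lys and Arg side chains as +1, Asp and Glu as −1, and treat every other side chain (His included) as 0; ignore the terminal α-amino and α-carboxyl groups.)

-4

Positive (K, R): Lys1, Arg11, Lys26 → +3.
Negative (D, E): Asp2, Asp8, Asp17, Asp19, Glu20, Glu22, Asp30 → −7.
Net charge = (+3) + (−7) = −4.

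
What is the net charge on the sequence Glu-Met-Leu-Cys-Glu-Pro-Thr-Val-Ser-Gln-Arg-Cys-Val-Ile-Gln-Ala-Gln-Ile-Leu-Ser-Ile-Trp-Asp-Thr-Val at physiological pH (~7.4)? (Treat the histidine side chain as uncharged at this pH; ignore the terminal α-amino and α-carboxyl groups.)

At pH ~7.4 the Lys and Arg side chains are protonated (+1), the Asp and Glu side chains are deprotonated (−1), and with His taken as neutral all other side chains carry no charge.
Positive (K, R): Arg11 → +1.
Negative (D, E): Glu1, Glu5, Asp23 → −3.
Net charge = (+1) + (−3) = −2.

-2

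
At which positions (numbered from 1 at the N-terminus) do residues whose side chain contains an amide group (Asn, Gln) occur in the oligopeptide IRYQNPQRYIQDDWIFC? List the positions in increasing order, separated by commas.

4, 5, 7, 11

Matching residues: Q4, N5, Q7, Q11.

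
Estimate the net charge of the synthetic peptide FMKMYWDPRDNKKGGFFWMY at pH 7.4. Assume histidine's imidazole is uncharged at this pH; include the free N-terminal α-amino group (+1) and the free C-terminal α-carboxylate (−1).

+2

Near pH 7.4, K and R contribute +1 each, D and E contribute −1 each, and every other side chain (His included, as stated) is uncharged.
Positive (K, R): K3, R9, K12, K13 → +4.
Negative (D, E): D7, D10 → −2.
The N-terminus (+1) and C-terminus (−1) cancel.
Net charge = (+4) + (−2) = +2.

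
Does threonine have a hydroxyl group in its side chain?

Yes

The –OH-bearing residues are Ser, Thr (aliphatic alcohols), and Tyr (phenol).
Threonine is in this group.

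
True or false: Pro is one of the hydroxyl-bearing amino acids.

False

Serine (S), threonine (T), and tyrosine (Y) each carry a hydroxyl group on the side chain.
Proline is not in this group.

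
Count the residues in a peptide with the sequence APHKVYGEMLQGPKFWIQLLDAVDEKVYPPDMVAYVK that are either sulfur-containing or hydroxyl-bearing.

5

Sulfur-containing: C, M. Hydroxyl-bearing: S, T, Y.
Sulfur-containing residues here: M9, M32 (2).
Hydroxyl-bearing residues here: Y6, Y28, Y35 (3).
The two groups share no amino acid, so total = 2 + 3 = 5.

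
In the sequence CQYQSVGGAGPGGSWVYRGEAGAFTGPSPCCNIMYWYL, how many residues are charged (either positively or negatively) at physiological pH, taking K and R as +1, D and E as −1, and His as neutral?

2

Charged side chains at pH ~7.4: K, R (positive); D, E (negative).
Matching residues: R18, E20.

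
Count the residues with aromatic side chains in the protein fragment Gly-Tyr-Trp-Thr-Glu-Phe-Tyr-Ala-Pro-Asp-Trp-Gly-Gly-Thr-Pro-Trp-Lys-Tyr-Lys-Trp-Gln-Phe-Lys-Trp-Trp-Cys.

11

F, W, and Y each carry an aromatic ring on the side chain.
Matching residues: Tyr2, Trp3, Phe6, Tyr7, Trp11, Trp16, Tyr18, Trp20, Phe22, Trp24, Trp25.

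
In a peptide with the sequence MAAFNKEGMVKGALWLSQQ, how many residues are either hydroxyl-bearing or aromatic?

3

Hydroxyl-bearing: S, T, Y. Aromatic: F, W, Y.
Hydroxyl-bearing residues here: S17 (1).
Aromatic residues here: F4, W15 (2).
(Y belongs to both groups, but none appear in this sequence.) Total = 1 + 2 = 3.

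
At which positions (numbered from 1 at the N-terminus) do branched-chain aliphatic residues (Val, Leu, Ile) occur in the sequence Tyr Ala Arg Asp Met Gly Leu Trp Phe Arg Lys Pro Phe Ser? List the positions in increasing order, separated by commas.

7

Matching residues: Leu7.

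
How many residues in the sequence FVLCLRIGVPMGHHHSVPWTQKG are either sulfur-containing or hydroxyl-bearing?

4

Sulfur-containing: C, M. Hydroxyl-bearing: S, T, Y.
Sulfur-containing residues here: C4, M11 (2).
Hydroxyl-bearing residues here: S16, T20 (2).
The two groups share no amino acid, so total = 2 + 2 = 4.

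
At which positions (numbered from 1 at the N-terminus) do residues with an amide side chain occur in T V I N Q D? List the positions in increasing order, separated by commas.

4, 5

Asparagine (N) and glutamine (Q) have uncharged amide side chains.
Matching residues: N4, Q5.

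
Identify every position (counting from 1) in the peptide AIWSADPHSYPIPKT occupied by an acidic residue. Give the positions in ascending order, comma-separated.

6

Aspartate (D) and glutamate (E) have carboxylic-acid side chains and are the acidic amino acids.
Matching residues: D6.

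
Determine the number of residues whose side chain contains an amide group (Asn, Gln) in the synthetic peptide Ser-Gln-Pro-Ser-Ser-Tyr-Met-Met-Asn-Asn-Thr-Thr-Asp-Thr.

3

Matching residues: Gln2, Asn9, Asn10.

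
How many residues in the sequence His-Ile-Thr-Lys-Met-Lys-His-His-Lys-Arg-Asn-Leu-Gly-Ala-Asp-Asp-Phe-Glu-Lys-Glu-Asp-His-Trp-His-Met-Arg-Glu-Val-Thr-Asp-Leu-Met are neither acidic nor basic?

Acidic: D, E. Basic: K, R, H. All other residues are neither.
Matching residues: Ile2, Thr3, Met5, Asn11, Leu12, Gly13, Ala14, Phe17, Trp23, Met25, Val28, Thr29, Leu31, Met32.

14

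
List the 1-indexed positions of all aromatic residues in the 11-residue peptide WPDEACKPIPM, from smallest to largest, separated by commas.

F, W, and Y each carry an aromatic ring on the side chain.
Matching residues: W1.

1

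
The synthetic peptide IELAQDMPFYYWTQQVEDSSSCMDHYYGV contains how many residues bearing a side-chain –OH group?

8

The –OH-bearing residues are Ser, Thr (aliphatic alcohols), and Tyr (phenol).
Matching residues: Y10, Y11, T13, S19, S20, S21, Y26, Y27.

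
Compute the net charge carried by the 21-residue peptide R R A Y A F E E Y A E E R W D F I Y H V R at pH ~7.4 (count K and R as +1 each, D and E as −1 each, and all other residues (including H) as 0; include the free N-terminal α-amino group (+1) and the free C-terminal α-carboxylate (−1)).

-1

Positive (K, R): R1, R2, R13, R21 → +4.
Negative (D, E): E7, E8, E11, E12, D15 → −5.
The N-terminus (+1) and C-terminus (−1) cancel.
Net charge = (+4) + (−5) = −1.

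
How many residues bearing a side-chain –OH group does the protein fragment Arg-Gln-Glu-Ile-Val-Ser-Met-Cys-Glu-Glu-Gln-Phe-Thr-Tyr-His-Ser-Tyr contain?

The –OH-bearing residues are Ser, Thr (aliphatic alcohols), and Tyr (phenol).
Matching residues: Ser6, Thr13, Tyr14, Ser16, Tyr17.

5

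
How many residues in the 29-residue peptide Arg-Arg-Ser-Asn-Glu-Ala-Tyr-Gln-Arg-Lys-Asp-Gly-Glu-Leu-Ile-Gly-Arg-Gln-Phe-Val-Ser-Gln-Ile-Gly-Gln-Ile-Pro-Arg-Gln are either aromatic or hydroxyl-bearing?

4

Aromatic: F, W, Y. Hydroxyl-bearing: S, T, Y.
Aromatic residues here: Tyr7, Phe19 (2).
Hydroxyl-bearing residues here: Ser3, Tyr7, Ser21 (3).
Y is in both groups, so the 1 Y residue must not be double-counted.
Total = 2 + 3 − 1 = 4.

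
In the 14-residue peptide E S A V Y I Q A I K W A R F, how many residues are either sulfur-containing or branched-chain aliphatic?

3

Sulfur-containing: C, M. Branched-chain aliphatic: I, L, V.
Sulfur-containing residues here: none (0).
Branched-chain aliphatic residues here: V4, I6, I9 (3).
The two groups share no amino acid, so total = 0 + 3 = 3.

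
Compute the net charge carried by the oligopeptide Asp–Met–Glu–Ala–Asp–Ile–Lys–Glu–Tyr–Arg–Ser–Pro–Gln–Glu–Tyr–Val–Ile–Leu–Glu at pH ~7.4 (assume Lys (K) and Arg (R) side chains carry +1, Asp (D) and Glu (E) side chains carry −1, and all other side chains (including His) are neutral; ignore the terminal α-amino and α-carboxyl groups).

-4

Positive (K, R): Lys7, Arg10 → +2.
Negative (D, E): Asp1, Glu3, Asp5, Glu8, Glu14, Glu19 → −6.
Net charge = (+2) + (−6) = −4.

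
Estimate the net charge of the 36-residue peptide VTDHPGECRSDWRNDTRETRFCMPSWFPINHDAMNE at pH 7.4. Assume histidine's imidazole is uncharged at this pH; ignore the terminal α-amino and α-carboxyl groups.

The side chains ionized at physiological pH are Lys/Arg (+1) and Asp/Glu (−1); with His treated as neutral, nothing else contributes.
Positive (K, R): R9, R13, R17, R20 → +4.
Negative (D, E): D3, E7, D11, D15, E18, D32, E36 → −7.
Net charge = (+4) + (−7) = −3.

-3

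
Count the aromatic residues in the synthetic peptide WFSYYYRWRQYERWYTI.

9

F, W, and Y each carry an aromatic ring on the side chain.
Matching residues: W1, F2, Y4, Y5, Y6, W8, Y11, W14, Y15.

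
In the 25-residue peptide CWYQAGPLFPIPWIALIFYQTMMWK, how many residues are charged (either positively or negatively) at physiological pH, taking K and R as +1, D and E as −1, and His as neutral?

1

Charged side chains at pH ~7.4: K, R (positive); D, E (negative).
Matching residues: K25.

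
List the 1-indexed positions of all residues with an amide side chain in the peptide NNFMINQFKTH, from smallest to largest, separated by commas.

1, 2, 6, 7

Only N (asparagine) and Q (glutamine) carry a side-chain carboxamide.
Matching residues: N1, N2, N6, Q7.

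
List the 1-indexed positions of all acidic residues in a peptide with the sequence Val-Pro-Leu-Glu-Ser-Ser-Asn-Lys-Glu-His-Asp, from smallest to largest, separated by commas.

4, 9, 11

Only D (aspartate) and E (glutamate) carry a side-chain carboxylic acid.
Matching residues: Glu4, Glu9, Asp11.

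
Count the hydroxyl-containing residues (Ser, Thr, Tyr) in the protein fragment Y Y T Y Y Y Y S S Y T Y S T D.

14

Matching residues: Y1, Y2, T3, Y4, Y5, Y6, Y7, S8, S9, Y10, T11, Y12, S13, T14.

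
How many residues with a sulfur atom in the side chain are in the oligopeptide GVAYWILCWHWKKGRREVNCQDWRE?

Cysteine (C, thiol) and methionine (M, thioether) are the two sulfur-containing amino acids.
Matching residues: C8, C20.

2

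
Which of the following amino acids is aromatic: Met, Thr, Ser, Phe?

Phe

F, W, and Y each carry an aromatic ring on the side chain.
Of the listed options, only Phe belongs to this group.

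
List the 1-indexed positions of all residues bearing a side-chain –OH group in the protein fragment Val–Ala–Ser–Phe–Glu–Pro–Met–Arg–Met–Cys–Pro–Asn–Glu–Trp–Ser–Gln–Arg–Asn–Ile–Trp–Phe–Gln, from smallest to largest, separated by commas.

3, 15

The –OH-bearing residues are Ser, Thr (aliphatic alcohols), and Tyr (phenol).
Matching residues: Ser3, Ser15.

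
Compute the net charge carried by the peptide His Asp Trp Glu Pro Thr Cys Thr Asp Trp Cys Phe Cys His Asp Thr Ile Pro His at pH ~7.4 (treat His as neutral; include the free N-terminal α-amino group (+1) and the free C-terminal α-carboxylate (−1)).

The side chains ionized at physiological pH are Lys/Arg (+1) and Asp/Glu (−1); with His treated as neutral, nothing else contributes.
Positive (K, R): none → +0.
Negative (D, E): Asp2, Glu4, Asp9, Asp15 → −4.
The N-terminus (+1) and C-terminus (−1) cancel.
Net charge = (+0) + (−4) = −4.

-4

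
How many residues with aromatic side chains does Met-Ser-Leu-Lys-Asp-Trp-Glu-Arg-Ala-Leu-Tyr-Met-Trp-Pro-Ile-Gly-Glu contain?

3

F, W, and Y each carry an aromatic ring on the side chain.
Matching residues: Trp6, Tyr11, Trp13.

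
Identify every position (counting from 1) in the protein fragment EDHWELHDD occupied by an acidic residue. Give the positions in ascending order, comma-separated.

1, 2, 5, 8, 9

Matching residues: E1, D2, E5, D8, D9.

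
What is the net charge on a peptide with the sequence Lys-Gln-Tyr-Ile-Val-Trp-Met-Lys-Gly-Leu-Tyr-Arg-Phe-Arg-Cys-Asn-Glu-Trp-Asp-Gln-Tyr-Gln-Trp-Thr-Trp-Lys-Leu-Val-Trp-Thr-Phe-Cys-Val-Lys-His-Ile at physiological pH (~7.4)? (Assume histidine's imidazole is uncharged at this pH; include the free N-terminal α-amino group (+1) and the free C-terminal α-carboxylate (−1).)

Near pH 7.4, K and R contribute +1 each, D and E contribute −1 each, and every other side chain (His included, as stated) is uncharged.
Positive (K, R): Lys1, Lys8, Arg12, Arg14, Lys26, Lys34 → +6.
Negative (D, E): Glu17, Asp19 → −2.
The N-terminus (+1) and C-terminus (−1) cancel.
Net charge = (+6) + (−2) = +4.

+4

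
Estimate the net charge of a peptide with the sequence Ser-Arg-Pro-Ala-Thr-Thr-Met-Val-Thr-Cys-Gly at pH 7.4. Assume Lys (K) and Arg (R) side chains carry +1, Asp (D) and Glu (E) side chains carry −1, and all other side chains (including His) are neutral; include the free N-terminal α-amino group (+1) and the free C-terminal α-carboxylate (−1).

Positive (K, R): Arg2 → +1.
Negative (D, E): none → −0.
The N-terminus (+1) and C-terminus (−1) cancel.
Net charge = (+1) + (−0) = +1.

+1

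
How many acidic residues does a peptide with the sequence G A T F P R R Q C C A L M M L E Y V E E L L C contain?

3

Aspartate (D) and glutamate (E) have carboxylic-acid side chains and are the acidic amino acids.
Matching residues: E16, E19, E20.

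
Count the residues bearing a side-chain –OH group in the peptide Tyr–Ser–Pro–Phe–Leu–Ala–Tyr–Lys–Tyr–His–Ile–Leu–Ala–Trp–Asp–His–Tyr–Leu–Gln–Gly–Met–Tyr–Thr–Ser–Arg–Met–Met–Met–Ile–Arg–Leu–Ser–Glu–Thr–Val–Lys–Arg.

10

S, T, and Y are the three residues with a side-chain hydroxyl.
Matching residues: Tyr1, Ser2, Tyr7, Tyr9, Tyr17, Tyr22, Thr23, Ser24, Ser32, Thr34.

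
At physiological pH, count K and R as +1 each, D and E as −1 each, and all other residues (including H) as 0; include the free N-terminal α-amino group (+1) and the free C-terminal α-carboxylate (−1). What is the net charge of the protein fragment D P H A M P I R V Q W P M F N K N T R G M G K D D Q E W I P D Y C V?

Positive (K, R): R8, K16, R19, K23 → +4.
Negative (D, E): D1, D24, D25, E27, D31 → −5.
The N-terminus (+1) and C-terminus (−1) cancel.
Net charge = (+4) + (−5) = −1.

-1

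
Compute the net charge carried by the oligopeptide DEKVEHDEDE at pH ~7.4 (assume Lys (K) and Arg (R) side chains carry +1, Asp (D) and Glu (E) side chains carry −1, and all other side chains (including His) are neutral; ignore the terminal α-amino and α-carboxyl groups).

Positive (K, R): K3 → +1.
Negative (D, E): D1, E2, E5, D7, E8, D9, E10 → −7.
Net charge = (+1) + (−7) = −6.

-6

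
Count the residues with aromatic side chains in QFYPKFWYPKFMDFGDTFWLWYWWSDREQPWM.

The aromatic amino acids are Phe (F, benzyl), Trp (W, indole), and Tyr (Y, phenol).
Matching residues: F2, Y3, F6, W7, Y8, F11, F14, F18, W19, W21, Y22, W23, W24, W31.

14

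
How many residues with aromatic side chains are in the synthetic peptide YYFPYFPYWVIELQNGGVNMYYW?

Phenylalanine (F), tryptophan (W), and tyrosine (Y) have aromatic ring side chains.
Matching residues: Y1, Y2, F3, Y5, F6, Y8, W9, Y21, Y22, W23.

10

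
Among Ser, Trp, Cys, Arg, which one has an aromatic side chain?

Trp

The aromatic amino acids are Phe (F, benzyl), Trp (W, indole), and Tyr (Y, phenol).
Of the listed options, only Trp belongs to this group.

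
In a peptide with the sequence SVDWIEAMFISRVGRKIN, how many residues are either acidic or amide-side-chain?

Acidic: D, E. Amide-side-chain: N, Q.
Acidic residues here: D3, E6 (2).
Amide-side-chain residues here: N18 (1).
The two groups share no amino acid, so total = 2 + 1 = 3.

3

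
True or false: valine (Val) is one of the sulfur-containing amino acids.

Only Cys (C) and Met (M) have a sulfur atom in the side chain.
Valine is not in this group.

False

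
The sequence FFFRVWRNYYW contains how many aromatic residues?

7

F, W, and Y each carry an aromatic ring on the side chain.
Matching residues: F1, F2, F3, W6, Y9, Y10, W11.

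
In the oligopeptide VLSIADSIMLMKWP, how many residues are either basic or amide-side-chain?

Basic: H, K, R. Amide-side-chain: N, Q.
Basic residues here: K12 (1).
Amide-side-chain residues here: none (0).
The two groups share no amino acid, so total = 1 + 0 = 1.

1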